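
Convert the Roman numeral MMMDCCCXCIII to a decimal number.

MMMDCCCXCIII: M=1000, M=1000, M=1000, D=500, C=100, C=100, C=100, XC=90, I=1, I=1, I=1
1000 + 1000 + 1000 + 500 + 100 + 100 + 100 + 90 + 1 + 1 + 1 = 3893

3893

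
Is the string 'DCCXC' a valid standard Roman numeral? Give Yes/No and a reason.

'DCCXC': Check the rules: uses only the symbols I, V, X, L, C, D, M; no symbol is repeated more than three times in a row; V, L and D each appear at most once; the only place a smaller symbol precedes a larger one is the allowed subtractive pair XC, the symbol right after such a pair (if any) is smaller than the pair's first symbol, and otherwise the values never increase from left to right. Value: D (500) + C (100) + C (100) + XC (90) = 790. So it is a valid standard Roman numeral.

Yes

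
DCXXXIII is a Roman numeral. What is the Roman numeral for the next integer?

DCXXXIII = 633; next is 634

DCXXXIV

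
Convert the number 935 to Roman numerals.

Convert 935 to Roman numerals:
  935 contains 1×900 (CM)
  35 contains 3×10 (XXX)
  5 contains 1×5 (V)

CMXXXV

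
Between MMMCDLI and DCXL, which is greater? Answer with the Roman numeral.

MMMCDLI = 3451
DCXL = 640
3451 is larger

MMMCDLI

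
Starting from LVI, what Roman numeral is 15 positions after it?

LVI = 56
56 + 15 = 71

LXXI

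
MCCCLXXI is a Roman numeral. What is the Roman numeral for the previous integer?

MCCCLXXI = 1371; previous is 1370

MCCCLXX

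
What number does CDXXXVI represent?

CDXXXVI: CD=400, X=10, X=10, X=10, V=5, I=1
400 + 10 + 10 + 10 + 5 + 1 = 436

436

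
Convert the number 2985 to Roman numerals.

Convert 2985 to Roman numerals:
  2985 contains 2×1000 (MM)
  985 contains 1×900 (CM)
  85 contains 1×50 (L)
  35 contains 3×10 (XXX)
  5 contains 1×5 (V)

MMCMLXXXV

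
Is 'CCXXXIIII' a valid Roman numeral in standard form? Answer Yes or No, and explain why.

'CCXXXIIII': More than 3 consecutive I's

No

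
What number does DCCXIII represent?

DCCXIII: D=500, C=100, C=100, X=10, I=1, I=1, I=1
500 + 100 + 100 + 10 + 1 + 1 + 1 = 713

713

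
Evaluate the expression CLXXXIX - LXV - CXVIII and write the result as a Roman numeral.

CLXXXIX = 189, LXV = 65, CXVIII = 118
189 - 65 = 124
124 - 118 = 6

VI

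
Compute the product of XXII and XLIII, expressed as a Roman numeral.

XXII = 22
XLIII = 43
22 × 43 = 946

CMXLVI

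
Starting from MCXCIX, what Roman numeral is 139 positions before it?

MCXCIX = 1199
1199 - 139 = 1060

MLX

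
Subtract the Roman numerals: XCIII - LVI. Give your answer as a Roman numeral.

XCIII = 93
LVI = 56
93 - 56 = 37

XXXVII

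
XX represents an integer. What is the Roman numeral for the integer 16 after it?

XX = 20
20 + 16 = 36

XXXVI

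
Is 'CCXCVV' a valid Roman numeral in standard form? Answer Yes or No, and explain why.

'CCXCVV': V should not appear more than once

No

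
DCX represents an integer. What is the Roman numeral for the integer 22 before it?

DCX = 610
610 - 22 = 588

DLXXXVIII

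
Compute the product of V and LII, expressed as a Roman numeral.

V = 5
LII = 52
5 × 52 = 260

CCLX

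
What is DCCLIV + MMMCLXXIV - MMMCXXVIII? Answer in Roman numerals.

DCCLIV = 754, MMMCLXXIV = 3174, MMMCXXVIII = 3128
754 + 3174 = 3928
3928 - 3128 = 800

DCCC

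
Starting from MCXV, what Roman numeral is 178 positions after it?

MCXV = 1115
1115 + 178 = 1293

MCCXCIII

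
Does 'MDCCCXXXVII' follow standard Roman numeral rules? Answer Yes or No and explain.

'MDCCCXXXVII': Check the rules: uses only the symbols I, V, X, L, C, D, M; no symbol is repeated more than three times in a row; V, L and D each appear at most once; no smaller symbol precedes a larger one (values never increase from left to right). Value: M (1000) + D (500) + C (100) + C (100) + C (100) + X (10) + X (10) + X (10) + V (5) + I (1) + I (1) = 1837. So it is a valid standard Roman numeral.

Yes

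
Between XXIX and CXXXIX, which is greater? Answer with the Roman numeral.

XXIX = 29
CXXXIX = 139
139 is larger

CXXXIX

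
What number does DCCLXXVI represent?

DCCLXXVI: D=500, C=100, C=100, L=50, X=10, X=10, V=5, I=1
500 + 100 + 100 + 50 + 10 + 10 + 5 + 1 = 776

776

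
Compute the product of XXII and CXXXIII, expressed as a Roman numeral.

XXII = 22
CXXXIII = 133
22 × 133 = 2926

MMCMXXVI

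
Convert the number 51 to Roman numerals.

Convert 51 to Roman numerals:
  51 contains 1×50 (L)
  1 contains 1×1 (I)

LI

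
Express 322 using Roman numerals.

Convert 322 to Roman numerals:
  322 contains 3×100 (CCC)
  22 contains 2×10 (XX)
  2 contains 2×1 (II)

CCCXXII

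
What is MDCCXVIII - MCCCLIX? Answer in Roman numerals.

MDCCXVIII = 1718
MCCCLIX = 1359
1718 - 1359 = 359

CCCLIX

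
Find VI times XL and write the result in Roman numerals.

VI = 6
XL = 40
6 × 40 = 240

CCXL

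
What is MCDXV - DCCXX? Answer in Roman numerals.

MCDXV = 1415
DCCXX = 720
1415 - 720 = 695

DCXCV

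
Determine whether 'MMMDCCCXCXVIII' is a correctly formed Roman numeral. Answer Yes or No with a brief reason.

'MMMDCCCXCXVIII': X cannot come right after the subtractive pair XC: once X is subtracted in XC, the next symbol must be smaller than X

No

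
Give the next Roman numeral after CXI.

CXI = 111; next is 112

CXII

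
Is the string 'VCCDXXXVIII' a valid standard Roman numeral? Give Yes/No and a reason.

'VCCDXXXVIII': V should not appear more than once

No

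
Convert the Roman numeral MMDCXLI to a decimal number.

MMDCXLI: M=1000, M=1000, D=500, C=100, XL=40, I=1
1000 + 1000 + 500 + 100 + 40 + 1 = 2641

2641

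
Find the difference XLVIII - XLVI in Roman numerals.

XLVIII = 48
XLVI = 46
48 - 46 = 2

II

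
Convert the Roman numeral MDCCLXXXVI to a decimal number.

MDCCLXXXVI: M=1000, D=500, C=100, C=100, L=50, X=10, X=10, X=10, V=5, I=1
1000 + 500 + 100 + 100 + 50 + 10 + 10 + 10 + 5 + 1 = 1786

1786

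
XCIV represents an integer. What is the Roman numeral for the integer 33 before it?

XCIV = 94
94 - 33 = 61

LXI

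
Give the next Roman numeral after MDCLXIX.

MDCLXIX = 1669; next is 1670

MDCLXX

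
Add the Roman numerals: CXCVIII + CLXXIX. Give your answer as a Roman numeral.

CXCVIII = 198
CLXXIX = 179
198 + 179 = 377

CCCLXXVII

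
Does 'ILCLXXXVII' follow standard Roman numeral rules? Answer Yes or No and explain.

'ILCLXXXVII': L should not appear more than once

No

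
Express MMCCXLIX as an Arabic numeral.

MMCCXLIX: M=1000, M=1000, C=100, C=100, XL=40, IX=9
1000 + 1000 + 100 + 100 + 40 + 9 = 2249

2249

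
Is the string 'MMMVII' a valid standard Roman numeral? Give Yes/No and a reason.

'MMMVII': Check the rules: uses only the symbols I, V, X, L, C, D, M; no symbol is repeated more than three times in a row; V, L and D each appear at most once; no smaller symbol precedes a larger one (values never increase from left to right). Value: M (1000) + M (1000) + M (1000) + V (5) + I (1) + I (1) = 3007. So it is a valid standard Roman numeral.

Yes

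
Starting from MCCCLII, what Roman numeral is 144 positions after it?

MCCCLII = 1352
1352 + 144 = 1496

MCDXCVI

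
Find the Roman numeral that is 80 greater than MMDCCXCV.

MMDCCXCV = 2795
2795 + 80 = 2875

MMDCCCLXXV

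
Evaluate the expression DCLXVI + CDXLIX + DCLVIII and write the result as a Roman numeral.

DCLXVI = 666, CDXLIX = 449, DCLVIII = 658
666 + 449 = 1115
1115 + 658 = 1773

MDCCLXXIII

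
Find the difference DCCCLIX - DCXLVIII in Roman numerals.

DCCCLIX = 859
DCXLVIII = 648
859 - 648 = 211

CCXI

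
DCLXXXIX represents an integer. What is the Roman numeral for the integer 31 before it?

DCLXXXIX = 689
689 - 31 = 658

DCLVIII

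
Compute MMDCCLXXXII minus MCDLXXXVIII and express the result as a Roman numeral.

MMDCCLXXXII = 2782
MCDLXXXVIII = 1488
2782 - 1488 = 1294

MCCXCIV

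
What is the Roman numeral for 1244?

Convert 1244 to Roman numerals:
  1244 contains 1×1000 (M)
  244 contains 2×100 (CC)
  44 contains 1×40 (XL)
  4 contains 1×4 (IV)

MCCXLIV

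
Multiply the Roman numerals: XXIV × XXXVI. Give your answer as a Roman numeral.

XXIV = 24
XXXVI = 36
24 × 36 = 864

DCCCLXIV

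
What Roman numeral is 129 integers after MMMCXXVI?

MMMCXXVI = 3126
3126 + 129 = 3255

MMMCCLV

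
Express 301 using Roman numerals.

Convert 301 to Roman numerals:
  301 contains 3×100 (CCC)
  1 contains 1×1 (I)

CCCI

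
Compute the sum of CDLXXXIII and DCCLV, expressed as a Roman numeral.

CDLXXXIII = 483
DCCLV = 755
483 + 755 = 1238

MCCXXXVIII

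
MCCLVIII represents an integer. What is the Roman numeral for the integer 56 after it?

MCCLVIII = 1258
1258 + 56 = 1314

MCCCXIV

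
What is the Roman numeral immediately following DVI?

DVI = 506; next is 507

DVII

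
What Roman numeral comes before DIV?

DIV = 504, so the previous integer is 504 - 1 = 503

DIII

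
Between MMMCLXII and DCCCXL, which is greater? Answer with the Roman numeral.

MMMCLXII = 3162
DCCCXL = 840
3162 is larger

MMMCLXII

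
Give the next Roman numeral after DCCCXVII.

DCCCXVII = 817; next is 818

DCCCXVIII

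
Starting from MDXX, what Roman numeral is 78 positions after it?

MDXX = 1520
1520 + 78 = 1598

MDXCVIII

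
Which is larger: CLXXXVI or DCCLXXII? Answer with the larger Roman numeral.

CLXXXVI = 186
DCCLXXII = 772
772 is larger

DCCLXXII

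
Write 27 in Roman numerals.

Convert 27 to Roman numerals:
  27 contains 2×10 (XX)
  7 contains 1×5 (V)
  2 contains 2×1 (II)

XXVII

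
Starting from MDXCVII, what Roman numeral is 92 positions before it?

MDXCVII = 1597
1597 - 92 = 1505

MDV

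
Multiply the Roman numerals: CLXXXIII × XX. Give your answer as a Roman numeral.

CLXXXIII = 183
XX = 20
183 × 20 = 3660

MMMDCLX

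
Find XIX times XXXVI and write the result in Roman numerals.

XIX = 19
XXXVI = 36
19 × 36 = 684

DCLXXXIV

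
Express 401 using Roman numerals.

Convert 401 to Roman numerals:
  401 contains 1×400 (CD)
  1 contains 1×1 (I)

CDI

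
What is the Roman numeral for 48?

Convert 48 to Roman numerals:
  48 contains 1×40 (XL)
  8 contains 1×5 (V)
  3 contains 3×1 (III)

XLVIII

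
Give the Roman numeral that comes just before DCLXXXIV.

DCLXXXIV = 684; previous is 683

DCLXXXIII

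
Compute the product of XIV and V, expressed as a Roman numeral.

XIV = 14
V = 5
14 × 5 = 70

LXX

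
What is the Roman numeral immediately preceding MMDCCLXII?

MMDCCLXII = 2762, so the previous integer is 2762 - 1 = 2761

MMDCCLXI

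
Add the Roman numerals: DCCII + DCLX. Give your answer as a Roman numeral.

DCCII = 702
DCLX = 660
702 + 660 = 1362

MCCCLXII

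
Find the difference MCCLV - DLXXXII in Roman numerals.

MCCLV = 1255
DLXXXII = 582
1255 - 582 = 673

DCLXXIII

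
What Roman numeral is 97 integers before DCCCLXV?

DCCCLXV = 865
865 - 97 = 768

DCCLXVIII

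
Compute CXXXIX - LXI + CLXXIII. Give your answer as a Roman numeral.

CXXXIX = 139, LXI = 61, CLXXIII = 173
139 - 61 = 78
78 + 173 = 251

CCLI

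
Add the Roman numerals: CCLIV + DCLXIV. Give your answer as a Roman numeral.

CCLIV = 254
DCLXIV = 664
254 + 664 = 918

CMXVIII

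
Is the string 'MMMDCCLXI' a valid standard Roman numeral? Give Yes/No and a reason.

'MMMDCCLXI': Check the rules: uses only the symbols I, V, X, L, C, D, M; no symbol is repeated more than three times in a row; V, L and D each appear at most once; no smaller symbol precedes a larger one (values never increase from left to right). Value: M (1000) + M (1000) + M (1000) + D (500) + C (100) + C (100) + L (50) + X (10) + I (1) = 3761. So it is a valid standard Roman numeral.

Yes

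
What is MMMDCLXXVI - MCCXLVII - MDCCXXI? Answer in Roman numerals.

MMMDCLXXVI = 3676, MCCXLVII = 1247, MDCCXXI = 1721
3676 - 1247 = 2429
2429 - 1721 = 708

DCCVIII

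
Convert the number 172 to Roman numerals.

Convert 172 to Roman numerals:
  172 contains 1×100 (C)
  72 contains 1×50 (L)
  22 contains 2×10 (XX)
  2 contains 2×1 (II)

CLXXII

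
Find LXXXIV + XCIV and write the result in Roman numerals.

LXXXIV = 84
XCIV = 94
84 + 94 = 178

CLXXVIII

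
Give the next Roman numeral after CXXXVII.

CXXXVII = 137, so the next integer is 137 + 1 = 138

CXXXVIII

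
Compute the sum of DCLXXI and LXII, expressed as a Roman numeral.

DCLXXI = 671
LXII = 62
671 + 62 = 733

DCCXXXIII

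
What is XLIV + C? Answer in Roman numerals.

XLIV = 44
C = 100
44 + 100 = 144

CXLIV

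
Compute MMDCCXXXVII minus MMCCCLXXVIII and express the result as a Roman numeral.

MMDCCXXXVII = 2737
MMCCCLXXVIII = 2378
2737 - 2378 = 359

CCCLIX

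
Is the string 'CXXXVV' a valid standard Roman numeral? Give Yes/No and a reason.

'CXXXVV': V should not appear more than once

No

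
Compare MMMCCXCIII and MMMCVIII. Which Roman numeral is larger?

MMMCCXCIII = 3293
MMMCVIII = 3108
3293 is larger

MMMCCXCIII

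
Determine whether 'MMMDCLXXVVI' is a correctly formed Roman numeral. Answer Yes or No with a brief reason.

'MMMDCLXXVVI': V should not appear more than once

No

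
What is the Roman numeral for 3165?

Convert 3165 to Roman numerals:
  3165 contains 3×1000 (MMM)
  165 contains 1×100 (C)
  65 contains 1×50 (L)
  15 contains 1×10 (X)
  5 contains 1×5 (V)

MMMCLXV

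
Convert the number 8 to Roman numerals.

Convert 8 to Roman numerals:
  8 contains 1×5 (V)
  3 contains 3×1 (III)

VIII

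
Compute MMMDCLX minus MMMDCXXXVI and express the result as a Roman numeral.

MMMDCLX = 3660
MMMDCXXXVI = 3636
3660 - 3636 = 24

XXIV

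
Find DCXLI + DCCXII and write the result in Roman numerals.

DCXLI = 641
DCCXII = 712
641 + 712 = 1353

MCCCLIII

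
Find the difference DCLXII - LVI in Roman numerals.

DCLXII = 662
LVI = 56
662 - 56 = 606

DCVI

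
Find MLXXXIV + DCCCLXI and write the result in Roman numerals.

MLXXXIV = 1084
DCCCLXI = 861
1084 + 861 = 1945

MCMXLV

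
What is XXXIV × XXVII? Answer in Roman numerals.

XXXIV = 34
XXVII = 27
34 × 27 = 918

CMXVIII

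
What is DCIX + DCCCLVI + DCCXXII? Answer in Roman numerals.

DCIX = 609, DCCCLVI = 856, DCCXXII = 722
609 + 856 = 1465
1465 + 722 = 2187

MMCLXXXVII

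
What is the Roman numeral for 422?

Convert 422 to Roman numerals:
  422 contains 1×400 (CD)
  22 contains 2×10 (XX)
  2 contains 2×1 (II)

CDXXII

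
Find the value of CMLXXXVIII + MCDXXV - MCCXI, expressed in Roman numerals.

CMLXXXVIII = 988, MCDXXV = 1425, MCCXI = 1211
988 + 1425 = 2413
2413 - 1211 = 1202

MCCII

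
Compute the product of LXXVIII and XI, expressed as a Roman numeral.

LXXVIII = 78
XI = 11
78 × 11 = 858

DCCCLVIII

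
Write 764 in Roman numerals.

Convert 764 to Roman numerals:
  764 contains 1×500 (D)
  264 contains 2×100 (CC)
  64 contains 1×50 (L)
  14 contains 1×10 (X)
  4 contains 1×4 (IV)

DCCLXIV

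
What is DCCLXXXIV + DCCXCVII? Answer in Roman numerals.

DCCLXXXIV = 784
DCCXCVII = 797
784 + 797 = 1581

MDLXXXI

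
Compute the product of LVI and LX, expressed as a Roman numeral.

LVI = 56
LX = 60
56 × 60 = 3360

MMMCCCLX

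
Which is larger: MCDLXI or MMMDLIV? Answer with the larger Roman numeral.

MCDLXI = 1461
MMMDLIV = 3554
3554 is larger

MMMDLIV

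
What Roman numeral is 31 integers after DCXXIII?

DCXXIII = 623
623 + 31 = 654

DCLIV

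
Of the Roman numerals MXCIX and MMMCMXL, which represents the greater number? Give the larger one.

MXCIX = 1099
MMMCMXL = 3940
3940 is larger

MMMCMXL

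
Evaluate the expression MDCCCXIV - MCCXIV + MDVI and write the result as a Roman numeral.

MDCCCXIV = 1814, MCCXIV = 1214, MDVI = 1506
1814 - 1214 = 600
600 + 1506 = 2106

MMCVI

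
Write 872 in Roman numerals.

Convert 872 to Roman numerals:
  872 contains 1×500 (D)
  372 contains 3×100 (CCC)
  72 contains 1×50 (L)
  22 contains 2×10 (XX)
  2 contains 2×1 (II)

DCCCLXXII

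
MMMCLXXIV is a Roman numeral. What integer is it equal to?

MMMCLXXIV: M=1000, M=1000, M=1000, C=100, L=50, X=10, X=10, IV=4
1000 + 1000 + 1000 + 100 + 50 + 10 + 10 + 4 = 3174

3174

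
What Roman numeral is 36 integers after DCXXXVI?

DCXXXVI = 636
636 + 36 = 672

DCLXXII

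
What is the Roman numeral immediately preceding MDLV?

MDLV = 1555, so the previous integer is 1555 - 1 = 1554

MDLIV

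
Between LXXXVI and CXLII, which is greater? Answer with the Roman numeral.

LXXXVI = 86
CXLII = 142
142 is larger

CXLII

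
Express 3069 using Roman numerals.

Convert 3069 to Roman numerals:
  3069 contains 3×1000 (MMM)
  69 contains 1×50 (L)
  19 contains 1×10 (X)
  9 contains 1×9 (IX)

MMMLXIX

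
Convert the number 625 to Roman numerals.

Convert 625 to Roman numerals:
  625 contains 1×500 (D)
  125 contains 1×100 (C)
  25 contains 2×10 (XX)
  5 contains 1×5 (V)

DCXXV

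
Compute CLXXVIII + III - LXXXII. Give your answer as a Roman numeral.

CLXXVIII = 178, III = 3, LXXXII = 82
178 + 3 = 181
181 - 82 = 99

XCIX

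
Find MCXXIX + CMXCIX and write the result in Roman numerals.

MCXXIX = 1129
CMXCIX = 999
1129 + 999 = 2128

MMCXXVIII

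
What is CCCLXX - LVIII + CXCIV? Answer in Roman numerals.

CCCLXX = 370, LVIII = 58, CXCIV = 194
370 - 58 = 312
312 + 194 = 506

DVI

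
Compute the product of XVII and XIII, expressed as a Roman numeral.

XVII = 17
XIII = 13
17 × 13 = 221

CCXXI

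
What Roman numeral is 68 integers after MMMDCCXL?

MMMDCCXL = 3740
3740 + 68 = 3808

MMMDCCCVIII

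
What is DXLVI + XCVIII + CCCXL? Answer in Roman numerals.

DXLVI = 546, XCVIII = 98, CCCXL = 340
546 + 98 = 644
644 + 340 = 984

CMLXXXIV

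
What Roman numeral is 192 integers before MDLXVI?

MDLXVI = 1566
1566 - 192 = 1374

MCCCLXXIV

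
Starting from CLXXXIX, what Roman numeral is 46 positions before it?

CLXXXIX = 189
189 - 46 = 143

CXLIII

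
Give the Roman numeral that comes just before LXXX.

LXXX = 80, so the previous integer is 80 - 1 = 79

LXXIX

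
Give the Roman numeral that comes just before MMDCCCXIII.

MMDCCCXIII = 2813; previous is 2812

MMDCCCXII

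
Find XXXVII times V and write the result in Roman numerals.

XXXVII = 37
V = 5
37 × 5 = 185

CLXXXV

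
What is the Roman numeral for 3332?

Convert 3332 to Roman numerals:
  3332 contains 3×1000 (MMM)
  332 contains 3×100 (CCC)
  32 contains 3×10 (XXX)
  2 contains 2×1 (II)

MMMCCCXXXII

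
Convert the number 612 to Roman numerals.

Convert 612 to Roman numerals:
  612 contains 1×500 (D)
  112 contains 1×100 (C)
  12 contains 1×10 (X)
  2 contains 2×1 (II)

DCXII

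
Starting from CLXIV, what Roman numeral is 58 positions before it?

CLXIV = 164
164 - 58 = 106

CVI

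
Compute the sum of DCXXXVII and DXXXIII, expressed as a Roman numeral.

DCXXXVII = 637
DXXXIII = 533
637 + 533 = 1170

MCLXX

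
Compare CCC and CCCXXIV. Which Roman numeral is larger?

CCC = 300
CCCXXIV = 324
324 is larger

CCCXXIV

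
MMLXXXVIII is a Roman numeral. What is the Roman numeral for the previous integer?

MMLXXXVIII = 2088; previous is 2087

MMLXXXVII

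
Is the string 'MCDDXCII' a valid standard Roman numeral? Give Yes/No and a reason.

'MCDDXCII': D should not appear more than once

No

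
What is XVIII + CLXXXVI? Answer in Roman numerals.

XVIII = 18
CLXXXVI = 186
18 + 186 = 204

CCIV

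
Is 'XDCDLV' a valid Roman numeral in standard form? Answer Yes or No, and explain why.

'XDCDLV': D should not appear more than once

No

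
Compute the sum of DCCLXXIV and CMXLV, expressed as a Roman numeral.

DCCLXXIV = 774
CMXLV = 945
774 + 945 = 1719

MDCCXIX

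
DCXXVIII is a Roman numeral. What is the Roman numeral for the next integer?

DCXXVIII = 628, so the next integer is 628 + 1 = 629

DCXXIX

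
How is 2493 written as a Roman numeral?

Convert 2493 to Roman numerals:
  2493 contains 2×1000 (MM)
  493 contains 1×400 (CD)
  93 contains 1×90 (XC)
  3 contains 3×1 (III)

MMCDXCIII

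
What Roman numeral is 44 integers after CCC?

CCC = 300
300 + 44 = 344

CCCXLIV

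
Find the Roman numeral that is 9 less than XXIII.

XXIII = 23
23 - 9 = 14

XIV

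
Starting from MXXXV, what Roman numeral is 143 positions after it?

MXXXV = 1035
1035 + 143 = 1178

MCLXXVIII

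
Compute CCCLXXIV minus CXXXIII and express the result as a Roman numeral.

CCCLXXIV = 374
CXXXIII = 133
374 - 133 = 241

CCXLI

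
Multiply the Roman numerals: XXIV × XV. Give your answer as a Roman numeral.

XXIV = 24
XV = 15
24 × 15 = 360

CCCLX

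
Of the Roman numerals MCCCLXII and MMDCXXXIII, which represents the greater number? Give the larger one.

MCCCLXII = 1362
MMDCXXXIII = 2633
2633 is larger

MMDCXXXIII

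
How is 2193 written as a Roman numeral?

Convert 2193 to Roman numerals:
  2193 contains 2×1000 (MM)
  193 contains 1×100 (C)
  93 contains 1×90 (XC)
  3 contains 3×1 (III)

MMCXCIII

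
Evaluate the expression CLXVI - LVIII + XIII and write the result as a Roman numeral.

CLXVI = 166, LVIII = 58, XIII = 13
166 - 58 = 108
108 + 13 = 121

CXXI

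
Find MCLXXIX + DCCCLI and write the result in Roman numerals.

MCLXXIX = 1179
DCCCLI = 851
1179 + 851 = 2030

MMXXX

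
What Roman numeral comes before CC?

CC = 200; previous is 199

CXCIX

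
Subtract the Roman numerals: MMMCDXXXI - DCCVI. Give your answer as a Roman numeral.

MMMCDXXXI = 3431
DCCVI = 706
3431 - 706 = 2725

MMDCCXXV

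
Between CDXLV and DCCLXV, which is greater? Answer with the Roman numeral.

CDXLV = 445
DCCLXV = 765
765 is larger

DCCLXV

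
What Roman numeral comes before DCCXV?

DCCXV = 715, so the previous integer is 715 - 1 = 714

DCCXIV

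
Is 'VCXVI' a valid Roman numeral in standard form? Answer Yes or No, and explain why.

'VCXVI': V should not appear more than once

No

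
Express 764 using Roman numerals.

Convert 764 to Roman numerals:
  764 contains 1×500 (D)
  264 contains 2×100 (CC)
  64 contains 1×50 (L)
  14 contains 1×10 (X)
  4 contains 1×4 (IV)

DCCLXIV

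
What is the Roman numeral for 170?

Convert 170 to Roman numerals:
  170 contains 1×100 (C)
  70 contains 1×50 (L)
  20 contains 2×10 (XX)

CLXX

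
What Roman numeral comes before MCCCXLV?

MCCCXLV = 1345, so the previous integer is 1345 - 1 = 1344

MCCCXLIV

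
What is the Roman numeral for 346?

Convert 346 to Roman numerals:
  346 contains 3×100 (CCC)
  46 contains 1×40 (XL)
  6 contains 1×5 (V)
  1 contains 1×1 (I)

CCCXLVI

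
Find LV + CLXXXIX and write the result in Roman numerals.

LV = 55
CLXXXIX = 189
55 + 189 = 244

CCXLIV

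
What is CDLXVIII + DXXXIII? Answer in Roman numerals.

CDLXVIII = 468
DXXXIII = 533
468 + 533 = 1001

MI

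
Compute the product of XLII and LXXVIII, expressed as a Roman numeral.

XLII = 42
LXXVIII = 78
42 × 78 = 3276

MMMCCLXXVI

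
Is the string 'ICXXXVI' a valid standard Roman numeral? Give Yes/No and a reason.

'ICXXXVI': Invalid subtractive combination: IC

No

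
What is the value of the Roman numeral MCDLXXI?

MCDLXXI: M=1000, CD=400, L=50, X=10, X=10, I=1
1000 + 400 + 50 + 10 + 10 + 1 = 1471

1471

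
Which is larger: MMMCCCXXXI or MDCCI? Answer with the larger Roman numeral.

MMMCCCXXXI = 3331
MDCCI = 1701
3331 is larger

MMMCCCXXXI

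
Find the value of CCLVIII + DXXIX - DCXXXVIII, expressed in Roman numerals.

CCLVIII = 258, DXXIX = 529, DCXXXVIII = 638
258 + 529 = 787
787 - 638 = 149

CXLIX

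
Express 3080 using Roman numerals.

Convert 3080 to Roman numerals:
  3080 contains 3×1000 (MMM)
  80 contains 1×50 (L)
  30 contains 3×10 (XXX)

MMMLXXX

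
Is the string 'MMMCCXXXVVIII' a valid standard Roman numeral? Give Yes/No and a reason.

'MMMCCXXXVVIII': V should not appear more than once

No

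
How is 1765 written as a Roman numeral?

Convert 1765 to Roman numerals:
  1765 contains 1×1000 (M)
  765 contains 1×500 (D)
  265 contains 2×100 (CC)
  65 contains 1×50 (L)
  15 contains 1×10 (X)
  5 contains 1×5 (V)

MDCCLXV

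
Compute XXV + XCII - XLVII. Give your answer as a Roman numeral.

XXV = 25, XCII = 92, XLVII = 47
25 + 92 = 117
117 - 47 = 70

LXX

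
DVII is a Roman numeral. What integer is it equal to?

DVII: D=500, V=5, I=1, I=1
500 + 5 + 1 + 1 = 507

507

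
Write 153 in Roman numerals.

Convert 153 to Roman numerals:
  153 contains 1×100 (C)
  53 contains 1×50 (L)
  3 contains 3×1 (III)

CLIII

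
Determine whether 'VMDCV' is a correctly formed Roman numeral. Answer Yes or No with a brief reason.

'VMDCV': V should not appear more than once

No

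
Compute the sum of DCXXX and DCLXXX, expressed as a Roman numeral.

DCXXX = 630
DCLXXX = 680
630 + 680 = 1310

MCCCX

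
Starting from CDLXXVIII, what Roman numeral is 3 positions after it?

CDLXXVIII = 478
478 + 3 = 481

CDLXXXI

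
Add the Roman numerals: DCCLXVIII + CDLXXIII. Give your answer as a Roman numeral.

DCCLXVIII = 768
CDLXXIII = 473
768 + 473 = 1241

MCCXLI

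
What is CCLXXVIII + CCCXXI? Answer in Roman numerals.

CCLXXVIII = 278
CCCXXI = 321
278 + 321 = 599

DXCIX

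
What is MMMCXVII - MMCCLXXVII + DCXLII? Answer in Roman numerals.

MMMCXVII = 3117, MMCCLXXVII = 2277, DCXLII = 642
3117 - 2277 = 840
840 + 642 = 1482

MCDLXXXII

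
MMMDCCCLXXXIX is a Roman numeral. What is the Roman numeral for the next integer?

MMMDCCCLXXXIX = 3889; next is 3890

MMMDCCCXC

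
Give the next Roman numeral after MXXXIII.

MXXXIII = 1033, so the next integer is 1033 + 1 = 1034

MXXXIV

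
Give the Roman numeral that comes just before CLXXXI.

CLXXXI = 181; previous is 180

CLXXX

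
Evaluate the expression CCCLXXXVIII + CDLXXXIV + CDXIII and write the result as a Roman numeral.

CCCLXXXVIII = 388, CDLXXXIV = 484, CDXIII = 413
388 + 484 = 872
872 + 413 = 1285

MCCLXXXV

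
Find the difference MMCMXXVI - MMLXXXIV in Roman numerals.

MMCMXXVI = 2926
MMLXXXIV = 2084
2926 - 2084 = 842

DCCCXLII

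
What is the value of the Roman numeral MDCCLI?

MDCCLI: M=1000, D=500, C=100, C=100, L=50, I=1
1000 + 500 + 100 + 100 + 50 + 1 = 1751

1751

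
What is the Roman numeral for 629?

Convert 629 to Roman numerals:
  629 contains 1×500 (D)
  129 contains 1×100 (C)
  29 contains 2×10 (XX)
  9 contains 1×9 (IX)

DCXXIX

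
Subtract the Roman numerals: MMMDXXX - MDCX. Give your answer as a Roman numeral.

MMMDXXX = 3530
MDCX = 1610
3530 - 1610 = 1920

MCMXX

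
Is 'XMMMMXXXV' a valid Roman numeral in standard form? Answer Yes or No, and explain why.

'XMMMMXXXV': More than 3 consecutive M's

No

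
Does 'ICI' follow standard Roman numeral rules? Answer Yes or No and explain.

'ICI': Invalid subtractive combination: IC

No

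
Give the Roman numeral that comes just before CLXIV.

CLXIV = 164; previous is 163

CLXIII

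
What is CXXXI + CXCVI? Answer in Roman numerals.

CXXXI = 131
CXCVI = 196
131 + 196 = 327

CCCXXVII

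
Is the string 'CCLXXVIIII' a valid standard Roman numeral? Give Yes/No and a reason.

'CCLXXVIIII': More than 3 consecutive I's

No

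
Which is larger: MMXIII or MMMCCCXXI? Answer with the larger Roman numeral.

MMXIII = 2013
MMMCCCXXI = 3321
3321 is larger

MMMCCCXXI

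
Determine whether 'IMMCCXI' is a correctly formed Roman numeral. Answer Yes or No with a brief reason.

'IMMCCXI': Invalid subtractive combination: IM

No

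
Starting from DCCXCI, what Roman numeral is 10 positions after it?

DCCXCI = 791
791 + 10 = 801

DCCCI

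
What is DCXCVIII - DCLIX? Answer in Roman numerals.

DCXCVIII = 698
DCLIX = 659
698 - 659 = 39

XXXIX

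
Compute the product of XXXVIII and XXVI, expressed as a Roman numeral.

XXXVIII = 38
XXVI = 26
38 × 26 = 988

CMLXXXVIII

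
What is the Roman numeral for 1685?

Convert 1685 to Roman numerals:
  1685 contains 1×1000 (M)
  685 contains 1×500 (D)
  185 contains 1×100 (C)
  85 contains 1×50 (L)
  35 contains 3×10 (XXX)
  5 contains 1×5 (V)

MDCLXXXV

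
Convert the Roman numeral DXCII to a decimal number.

DXCII: D=500, XC=90, I=1, I=1
500 + 90 + 1 + 1 = 592

592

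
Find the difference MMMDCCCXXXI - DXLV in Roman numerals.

MMMDCCCXXXI = 3831
DXLV = 545
3831 - 545 = 3286

MMMCCLXXXVI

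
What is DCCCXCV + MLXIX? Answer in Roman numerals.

DCCCXCV = 895
MLXIX = 1069
895 + 1069 = 1964

MCMLXIV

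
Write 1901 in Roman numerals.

Convert 1901 to Roman numerals:
  1901 contains 1×1000 (M)
  901 contains 1×900 (CM)
  1 contains 1×1 (I)

MCMI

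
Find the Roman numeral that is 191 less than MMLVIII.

MMLVIII = 2058
2058 - 191 = 1867

MDCCCLXVII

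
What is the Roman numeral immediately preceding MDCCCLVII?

MDCCCLVII = 1857; previous is 1856

MDCCCLVI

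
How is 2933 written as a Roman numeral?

Convert 2933 to Roman numerals:
  2933 contains 2×1000 (MM)
  933 contains 1×900 (CM)
  33 contains 3×10 (XXX)
  3 contains 3×1 (III)

MMCMXXXIII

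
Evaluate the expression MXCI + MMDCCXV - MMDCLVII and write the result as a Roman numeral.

MXCI = 1091, MMDCCXV = 2715, MMDCLVII = 2657
1091 + 2715 = 3806
3806 - 2657 = 1149

MCXLIX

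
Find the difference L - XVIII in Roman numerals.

L = 50
XVIII = 18
50 - 18 = 32

XXXII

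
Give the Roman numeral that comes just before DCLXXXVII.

DCLXXXVII = 687; previous is 686

DCLXXXVI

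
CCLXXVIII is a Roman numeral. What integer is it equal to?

CCLXXVIII: C=100, C=100, L=50, X=10, X=10, V=5, I=1, I=1, I=1
100 + 100 + 50 + 10 + 10 + 5 + 1 + 1 + 1 = 278

278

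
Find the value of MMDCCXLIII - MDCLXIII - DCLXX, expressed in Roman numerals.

MMDCCXLIII = 2743, MDCLXIII = 1663, DCLXX = 670
2743 - 1663 = 1080
1080 - 670 = 410

CDX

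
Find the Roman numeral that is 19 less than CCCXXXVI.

CCCXXXVI = 336
336 - 19 = 317

CCCXVII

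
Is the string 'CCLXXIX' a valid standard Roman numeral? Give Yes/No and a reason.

'CCLXXIX': Check the rules: uses only the symbols I, V, X, L, C, D, M; no symbol is repeated more than three times in a row; V, L and D each appear at most once; the only place a smaller symbol precedes a larger one is the allowed subtractive pair IX, the symbol right after such a pair (if any) is smaller than the pair's first symbol, and otherwise the values never increase from left to right. Value: C (100) + C (100) + L (50) + X (10) + X (10) + IX (9) = 279. So it is a valid standard Roman numeral.

Yes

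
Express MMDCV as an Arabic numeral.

MMDCV: M=1000, M=1000, D=500, C=100, V=5
1000 + 1000 + 500 + 100 + 5 = 2605

2605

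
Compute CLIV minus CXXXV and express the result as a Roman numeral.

CLIV = 154
CXXXV = 135
154 - 135 = 19

XIX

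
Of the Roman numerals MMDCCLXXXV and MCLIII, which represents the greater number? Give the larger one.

MMDCCLXXXV = 2785
MCLIII = 1153
2785 is larger

MMDCCLXXXV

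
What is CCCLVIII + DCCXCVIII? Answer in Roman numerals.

CCCLVIII = 358
DCCXCVIII = 798
358 + 798 = 1156

MCLVI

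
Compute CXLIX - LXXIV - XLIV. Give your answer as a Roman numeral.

CXLIX = 149, LXXIV = 74, XLIV = 44
149 - 74 = 75
75 - 44 = 31

XXXI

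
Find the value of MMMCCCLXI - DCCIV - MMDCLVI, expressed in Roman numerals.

MMMCCCLXI = 3361, DCCIV = 704, MMDCLVI = 2656
3361 - 704 = 2657
2657 - 2656 = 1

I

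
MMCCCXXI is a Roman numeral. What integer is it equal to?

MMCCCXXI: M=1000, M=1000, C=100, C=100, C=100, X=10, X=10, I=1
1000 + 1000 + 100 + 100 + 100 + 10 + 10 + 1 = 2321

2321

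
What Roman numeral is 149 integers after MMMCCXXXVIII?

MMMCCXXXVIII = 3238
3238 + 149 = 3387

MMMCCCLXXXVII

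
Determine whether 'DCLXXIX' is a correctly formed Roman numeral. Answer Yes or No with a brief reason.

'DCLXXIX': Check the rules: uses only the symbols I, V, X, L, C, D, M; no symbol is repeated more than three times in a row; V, L and D each appear at most once; the only place a smaller symbol precedes a larger one is the allowed subtractive pair IX, the symbol right after such a pair (if any) is smaller than the pair's first symbol, and otherwise the values never increase from left to right. Value: D (500) + C (100) + L (50) + X (10) + X (10) + IX (9) = 679. So it is a valid standard Roman numeral.

Yes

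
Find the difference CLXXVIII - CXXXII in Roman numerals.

CLXXVIII = 178
CXXXII = 132
178 - 132 = 46

XLVI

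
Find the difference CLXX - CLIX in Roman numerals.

CLXX = 170
CLIX = 159
170 - 159 = 11

XI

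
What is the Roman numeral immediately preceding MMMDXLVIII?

MMMDXLVIII = 3548, so the previous integer is 3548 - 1 = 3547

MMMDXLVII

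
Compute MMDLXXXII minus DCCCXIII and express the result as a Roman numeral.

MMDLXXXII = 2582
DCCCXIII = 813
2582 - 813 = 1769

MDCCLXIX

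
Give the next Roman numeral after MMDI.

MMDI = 2501, so the next integer is 2501 + 1 = 2502

MMDII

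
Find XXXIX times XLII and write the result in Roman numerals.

XXXIX = 39
XLII = 42
39 × 42 = 1638

MDCXXXVIII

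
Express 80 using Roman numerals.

Convert 80 to Roman numerals:
  80 contains 1×50 (L)
  30 contains 3×10 (XXX)

LXXX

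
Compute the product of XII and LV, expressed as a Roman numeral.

XII = 12
LV = 55
12 × 55 = 660

DCLX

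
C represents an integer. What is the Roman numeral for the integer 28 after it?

C = 100
100 + 28 = 128

CXXVIII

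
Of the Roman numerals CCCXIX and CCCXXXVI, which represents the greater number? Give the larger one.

CCCXIX = 319
CCCXXXVI = 336
336 is larger

CCCXXXVI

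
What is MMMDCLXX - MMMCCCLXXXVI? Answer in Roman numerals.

MMMDCLXX = 3670
MMMCCCLXXXVI = 3386
3670 - 3386 = 284

CCLXXXIV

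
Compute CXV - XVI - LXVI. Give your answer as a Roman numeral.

CXV = 115, XVI = 16, LXVI = 66
115 - 16 = 99
99 - 66 = 33

XXXIII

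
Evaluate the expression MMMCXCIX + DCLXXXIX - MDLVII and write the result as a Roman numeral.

MMMCXCIX = 3199, DCLXXXIX = 689, MDLVII = 1557
3199 + 689 = 3888
3888 - 1557 = 2331

MMCCCXXXI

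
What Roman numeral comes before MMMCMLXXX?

MMMCMLXXX = 3980, so the previous integer is 3980 - 1 = 3979

MMMCMLXXIX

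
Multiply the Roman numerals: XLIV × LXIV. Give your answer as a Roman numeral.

XLIV = 44
LXIV = 64
44 × 64 = 2816

MMDCCCXVI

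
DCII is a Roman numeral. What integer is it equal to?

DCII: D=500, C=100, I=1, I=1
500 + 100 + 1 + 1 = 602

602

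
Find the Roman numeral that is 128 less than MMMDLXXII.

MMMDLXXII = 3572
3572 - 128 = 3444

MMMCDXLIV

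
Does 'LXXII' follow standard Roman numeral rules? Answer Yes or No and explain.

'LXXII': Check the rules: uses only the symbols I, V, X, L, C, D, M; no symbol is repeated more than three times in a row; V, L and D each appear at most once; no smaller symbol precedes a larger one (values never increase from left to right). Value: L (50) + X (10) + X (10) + I (1) + I (1) = 72. So it is a valid standard Roman numeral.

Yes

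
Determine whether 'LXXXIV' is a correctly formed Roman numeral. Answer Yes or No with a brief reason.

'LXXXIV': Check the rules: uses only the symbols I, V, X, L, C, D, M; no symbol is repeated more than three times in a row; V, L and D each appear at most once; the only place a smaller symbol precedes a larger one is the allowed subtractive pair IV, the symbol right after such a pair (if any) is smaller than the pair's first symbol, and otherwise the values never increase from left to right. Value: L (50) + X (10) + X (10) + X (10) + IV (4) = 84. So it is a valid standard Roman numeral.

Yes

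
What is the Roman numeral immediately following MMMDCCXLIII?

MMMDCCXLIII = 3743, so the next integer is 3743 + 1 = 3744

MMMDCCXLIV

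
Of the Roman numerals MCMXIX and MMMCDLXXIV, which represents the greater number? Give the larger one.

MCMXIX = 1919
MMMCDLXXIV = 3474
3474 is larger

MMMCDLXXIV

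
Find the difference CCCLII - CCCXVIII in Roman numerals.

CCCLII = 352
CCCXVIII = 318
352 - 318 = 34

XXXIV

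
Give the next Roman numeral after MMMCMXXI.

MMMCMXXI = 3921; next is 3922

MMMCMXXII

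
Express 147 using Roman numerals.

Convert 147 to Roman numerals:
  147 contains 1×100 (C)
  47 contains 1×40 (XL)
  7 contains 1×5 (V)
  2 contains 2×1 (II)

CXLVII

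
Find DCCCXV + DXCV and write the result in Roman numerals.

DCCCXV = 815
DXCV = 595
815 + 595 = 1410

MCDX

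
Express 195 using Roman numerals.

Convert 195 to Roman numerals:
  195 contains 1×100 (C)
  95 contains 1×90 (XC)
  5 contains 1×5 (V)

CXCV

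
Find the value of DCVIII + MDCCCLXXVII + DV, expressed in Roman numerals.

DCVIII = 608, MDCCCLXXVII = 1877, DV = 505
608 + 1877 = 2485
2485 + 505 = 2990

MMCMXC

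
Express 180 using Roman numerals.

Convert 180 to Roman numerals:
  180 contains 1×100 (C)
  80 contains 1×50 (L)
  30 contains 3×10 (XXX)

CLXXX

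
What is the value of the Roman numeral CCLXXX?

CCLXXX: C=100, C=100, L=50, X=10, X=10, X=10
100 + 100 + 50 + 10 + 10 + 10 = 280

280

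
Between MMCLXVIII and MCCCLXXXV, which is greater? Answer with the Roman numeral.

MMCLXVIII = 2168
MCCCLXXXV = 1385
2168 is larger

MMCLXVIII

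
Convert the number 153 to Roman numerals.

Convert 153 to Roman numerals:
  153 contains 1×100 (C)
  53 contains 1×50 (L)
  3 contains 3×1 (III)

CLIII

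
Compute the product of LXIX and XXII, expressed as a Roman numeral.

LXIX = 69
XXII = 22
69 × 22 = 1518

MDXVIII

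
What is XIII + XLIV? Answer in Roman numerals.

XIII = 13
XLIV = 44
13 + 44 = 57

LVII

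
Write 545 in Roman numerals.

Convert 545 to Roman numerals:
  545 contains 1×500 (D)
  45 contains 1×40 (XL)
  5 contains 1×5 (V)

DXLV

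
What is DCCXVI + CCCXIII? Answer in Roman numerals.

DCCXVI = 716
CCCXIII = 313
716 + 313 = 1029

MXXIX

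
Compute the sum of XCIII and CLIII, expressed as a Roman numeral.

XCIII = 93
CLIII = 153
93 + 153 = 246

CCXLVI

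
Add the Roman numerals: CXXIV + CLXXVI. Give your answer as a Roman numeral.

CXXIV = 124
CLXXVI = 176
124 + 176 = 300

CCC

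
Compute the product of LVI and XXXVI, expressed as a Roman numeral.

LVI = 56
XXXVI = 36
56 × 36 = 2016

MMXVI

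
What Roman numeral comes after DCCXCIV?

DCCXCIV = 794, so the next integer is 794 + 1 = 795

DCCXCV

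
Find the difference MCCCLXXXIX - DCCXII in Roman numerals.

MCCCLXXXIX = 1389
DCCXII = 712
1389 - 712 = 677

DCLXXVII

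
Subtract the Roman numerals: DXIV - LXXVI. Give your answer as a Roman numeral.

DXIV = 514
LXXVI = 76
514 - 76 = 438

CDXXXVIII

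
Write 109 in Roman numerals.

Convert 109 to Roman numerals:
  109 contains 1×100 (C)
  9 contains 1×9 (IX)

CIX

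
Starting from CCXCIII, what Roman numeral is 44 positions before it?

CCXCIII = 293
293 - 44 = 249

CCXLIX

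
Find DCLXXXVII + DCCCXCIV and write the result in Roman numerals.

DCLXXXVII = 687
DCCCXCIV = 894
687 + 894 = 1581

MDLXXXI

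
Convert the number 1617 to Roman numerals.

Convert 1617 to Roman numerals:
  1617 contains 1×1000 (M)
  617 contains 1×500 (D)
  117 contains 1×100 (C)
  17 contains 1×10 (X)
  7 contains 1×5 (V)
  2 contains 2×1 (II)

MDCXVII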